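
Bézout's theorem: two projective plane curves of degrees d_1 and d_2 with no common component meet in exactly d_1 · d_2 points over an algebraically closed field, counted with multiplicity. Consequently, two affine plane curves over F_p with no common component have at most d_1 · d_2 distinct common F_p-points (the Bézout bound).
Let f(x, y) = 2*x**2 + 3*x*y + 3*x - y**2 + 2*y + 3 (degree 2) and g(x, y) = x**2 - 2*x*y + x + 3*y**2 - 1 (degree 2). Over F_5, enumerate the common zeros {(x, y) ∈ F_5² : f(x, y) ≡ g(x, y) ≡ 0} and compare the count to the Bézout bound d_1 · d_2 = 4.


Common zeros: ∅; count = 0; Bézout bound = 4.

deg(f) = 2, deg(g) = 2, so Bézout bound = 4.
Scan x ∈ F_5. For each x, list the y ∈ F_5 with f(x, y) ≡ 0 and those with g(x, y) ≡ 0 (mod 5); the common zeros in that column are the intersection.
  x = 0: f ≡ 0 at y ∈ {3, 4}; g ≡ 0 at y ∈ ∅; common: ∅.
  x = 1: f ≡ 0 at y ∈ ∅; g ≡ 0 at y ∈ ∅; common: ∅.
  x = 2: f ≡ 0 at y ∈ ∅; g ≡ 0 at y ∈ {0, 3}; common: ∅.
  x = 3: f ≡ 0 at y ∈ {0, 1}; g ≡ 0 at y ∈ {3, 4}; common: ∅.
  x = 4: f ≡ 0 at y ∈ {1, 3}; g ≡ 0 at y ∈ {2, 4}; common: ∅.
Collecting: common zeros = ∅, so the count is 0.
Comparison with the Bézout bound: 0 ≤ 4 = deg(f)·deg(g), as expected for curves with no common component (the affine F_5-count falls short of the bound because intersections may lie at infinity, over extension fields, or carry multiplicity).


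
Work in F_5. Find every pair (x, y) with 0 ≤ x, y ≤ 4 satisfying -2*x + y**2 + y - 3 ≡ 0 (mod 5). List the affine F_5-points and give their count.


Affine F_5-points: {(1, 0), (1, 4), (2, 1), (2, 3), (4, 2)}; count = 5.

For each of the 25 pairs (x, y) ∈ F_5², evaluate f(x, y) mod 5. Record the zeros.
  x = 0: [0↦2, 1↦4, 2↦3, 3↦4, 4↦2]  zeros at y ∈ ∅
  x = 1: [0↦0, 1↦2, 2↦1, 3↦2, 4↦0]  zeros at y ∈ {0, 4}
  x = 2: [0↦3, 1↦0, 2↦4, 3↦0, 4↦3]  zeros at y ∈ {1, 3}
  x = 3: [0↦1, 1↦3, 2↦2, 3↦3, 4↦1]  zeros at y ∈ ∅
  x = 4: [0↦4, 1↦1, 2↦0, 3↦1, 4↦4]  zeros at y ∈ {2}
Collecting zeros: affine points = {(1, 0), (1, 4), (2, 1), (2, 3), (4, 2)}.
Total count |C(F_5)_aff| = 5.


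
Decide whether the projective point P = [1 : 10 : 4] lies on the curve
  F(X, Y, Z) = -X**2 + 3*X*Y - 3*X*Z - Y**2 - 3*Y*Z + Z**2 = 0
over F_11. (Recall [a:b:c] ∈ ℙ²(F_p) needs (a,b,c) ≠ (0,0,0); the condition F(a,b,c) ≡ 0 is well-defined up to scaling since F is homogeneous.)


F(1,10,4) ≡ 0 (mod 11); P is on the curve.

Evaluate F(1, 10, 4) term-by-term (mod 11).
  -X**2 ↦ -1·1·1·1 = -1
  3*X*Y ↦ 3·1·10·1 = 30
  -3*X*Z ↦ -3·1·1·4 = -12
  -Y**2 ↦ -1·1·100·1 = -100
  -3*Y*Z ↦ -3·1·10·4 = -120
  Z**2 ↦ 1·1·1·16 = 16
Sum: F(1, 10, 4) = (-1) + (30) + (-12) + (-100) + (-120) + (16) = -187.
Reducing mod 11: -187 ≡ 0 (mod 11).
Since F(a, b, c) ≡ 0 (mod 11), P lies on the curve.


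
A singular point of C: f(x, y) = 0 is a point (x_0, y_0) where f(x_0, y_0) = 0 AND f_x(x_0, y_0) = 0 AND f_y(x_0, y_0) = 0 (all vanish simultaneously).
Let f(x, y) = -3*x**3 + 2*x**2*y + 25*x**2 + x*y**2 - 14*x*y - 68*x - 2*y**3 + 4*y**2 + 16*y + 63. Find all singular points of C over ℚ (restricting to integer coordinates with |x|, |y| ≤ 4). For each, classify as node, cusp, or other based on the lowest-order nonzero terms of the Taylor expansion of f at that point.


Singular points: {(3, 1)}; classification: cusp.

Compute partial derivatives:
  f_x = -9*x**2 + 4*x*y + 50*x + y**2 - 14*y - 68.
  f_y = 2*x**2 + 2*x*y - 14*x - 6*y**2 + 8*y + 16.
Scan x_0 ∈ {−4, ..., 4}. For each x_0, f_y(x_0, y) is a polynomial in y; find its integer roots y ∈ {−4, ..., 4}, then test f_x and f at those candidates.
  x = -4: f_y(-4, y) = 104 - 6*y**2; no integer root y with |y| ≤ 4.
  x = -3: f_y(-3, y) = -6*y**2 + 2*y + 76; no integer root y with |y| ≤ 4.
  x = -2: f_y(-2, y) = -6*y**2 + 4*y + 52; no integer root y with |y| ≤ 4.
  x = -1: f_y(-1, y) = -6*y**2 + 6*y + 32; no integer root y with |y| ≤ 4.
  x = 0: f_y(0, y) = -6*y**2 + 8*y + 16; no integer root y with |y| ≤ 4.
  x = 1: f_y(1, y) = -6*y**2 + 10*y + 4; vanishes at y ∈ {2}. (1, 2): f_x = -43 ≠ 0.
  x = 2: f_y(2, y) = -6*y**2 + 12*y - 4; no integer root y with |y| ≤ 4.
  x = 3: f_y(3, y) = -6*y**2 + 14*y - 8; vanishes at y ∈ {1}. (3, 1): f_x = 0, f = 0 — SINGULAR.
  x = 4: f_y(4, y) = -6*y**2 + 16*y - 8; vanishes at y ∈ {2}. (4, 2): f_x = -4 ≠ 0.
Only singular point on the grid: (3, 1).
Classify: substitute x = 3 + u, y = 1 + v and expand: f = -3*u**3 + 2*u**2*v + u*v**2 - 2*v**3 + v**2.
No constant or linear terms (consistent with a singular point). Quadratic part: v**2. Cubic part: -3*u**3 + 2*u**2*v + u*v**2 - 2*v**3.
The quadratic part v**2 is a perfect square, so there is a single (double) tangent line v = 0, i.e. y = 1. Restricting the cubic part to that line (v = 0) leaves -3*u**3 ≠ 0, so f is not divisible by v and the branch is v² ≈ 3*u**3 to lowest order — this is a cusp.
Classification: cusp.


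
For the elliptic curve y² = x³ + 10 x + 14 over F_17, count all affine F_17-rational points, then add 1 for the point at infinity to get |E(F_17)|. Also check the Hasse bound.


Affine points = {(1, 5), (1, 12), (2, 5), (2, 12), (4, 4), (4, 13), (5, 6), (5, 11), (6, 1), (6, 16), (7, 6), (7, 11), (9, 0), (10, 3), (10, 14), (12, 3), (12, 14), (14, 5), (14, 12)}; affine count = 19; |E(F_17)| = 20.

Discriminant check: Δ ∝ 4a³ + 27b² = 4·10³ + 27·14² = 4·1000 + 27·196 ≡ 10 (mod 17). Nonzero ⇒ E is nonsingular.
For each x ∈ F_17, compute rhs = x³ + 10·x + 14 mod 17, then count y ∈ F_17 with y² ≡ rhs.
  x = 0: rhs = 14, matching y values: none (0 points).
  x = 1: rhs = 8, matching y values: 5, 12 (2 points).
  x = 2: rhs = 8, matching y values: 5, 12 (2 points).
  x = 3: rhs = 3, matching y values: none (0 points).
  x = 4: rhs = 16, matching y values: 4, 13 (2 points).
  x = 5: rhs = 2, matching y values: 6, 11 (2 points).
  x = 6: rhs = 1, matching y values: 1, 16 (2 points).
  x = 7: rhs = 2, matching y values: 6, 11 (2 points).
  x = 8: rhs = 11, matching y values: none (0 points).
  x = 9: rhs = 0, matching y values: 0 (1 points).
  x = 10: rhs = 9, matching y values: 3, 14 (2 points).
  x = 11: rhs = 10, matching y values: none (0 points).
  x = 12: rhs = 9, matching y values: 3, 14 (2 points).
  x = 13: rhs = 12, matching y values: none (0 points).
  x = 14: rhs = 8, matching y values: 5, 12 (2 points).
  x = 15: rhs = 3, matching y values: none (0 points).
  x = 16: rhs = 3, matching y values: none (0 points).
Total affine count: 19.
Full point count |E(F_17)| = 19 + 1 = 20.
Hasse bound: |20 − (17+1)| = |2| = 2 ≤ 2√17 ≈ 8.2462 ✓.


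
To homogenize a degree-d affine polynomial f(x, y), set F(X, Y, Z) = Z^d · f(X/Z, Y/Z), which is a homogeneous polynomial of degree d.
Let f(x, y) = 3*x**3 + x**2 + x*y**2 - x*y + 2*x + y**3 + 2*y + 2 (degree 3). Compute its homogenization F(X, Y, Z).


F(X, Y, Z) = 3*X**3 + X**2*Z + X*Y**2 - X*Y*Z + 2*X*Z**2 + Y**3 + 2*Y*Z**2 + 2*Z**3

deg(f) = 3.
Substitute x = X/Z, y = Y/Z into f, then multiply by Z^3.
  monomial 3·x^3·y^0 ↦ 3·X^3·Y^0·Z^0.
  monomial 1·x^2·y^0 ↦ 1·X^2·Y^0·Z^1.
  monomial 1·x^1·y^2 ↦ 1·X^1·Y^2·Z^0.
  monomial -1·x^1·y^1 ↦ -1·X^1·Y^1·Z^1.
  monomial 2·x^1·y^0 ↦ 2·X^1·Y^0·Z^2.
  monomial 1·x^0·y^3 ↦ 1·X^0·Y^3·Z^0.
  monomial 2·x^0·y^1 ↦ 2·X^0·Y^1·Z^2.
  monomial 2·x^0·y^0 ↦ 2·X^0·Y^0·Z^3.
Collecting: F(X, Y, Z) = 3*X**3 + X**2*Z + X*Y**2 - X*Y*Z + 2*X*Z**2 + Y**3 + 2*Y*Z**2 + 2*Z**3.


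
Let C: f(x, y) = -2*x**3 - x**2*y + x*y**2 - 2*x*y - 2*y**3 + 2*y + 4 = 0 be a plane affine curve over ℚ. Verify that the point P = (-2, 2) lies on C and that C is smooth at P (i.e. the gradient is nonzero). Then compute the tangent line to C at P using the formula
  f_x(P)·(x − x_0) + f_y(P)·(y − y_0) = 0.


Tangent line at P: -16*x - 30*y + 28 = 0.

Step 1: f(-2, 2) = 0, so P lies on C.
Step 2: partial derivatives
  f_x(x, y) = -6*x**2 - 2*x*y + y**2 - 2*y, f_y(x, y) = -x**2 + 2*x*y - 2*x - 6*y**2 + 2.
  f_x(P) = -16, f_y(P) = -30 (gradient nonzero, so P is smooth).
Step 3: tangent line at P: -16·(x − -2) + -30·(y − 2) = 0.
Expanding: -16*x - 30*y + 28 = 0.


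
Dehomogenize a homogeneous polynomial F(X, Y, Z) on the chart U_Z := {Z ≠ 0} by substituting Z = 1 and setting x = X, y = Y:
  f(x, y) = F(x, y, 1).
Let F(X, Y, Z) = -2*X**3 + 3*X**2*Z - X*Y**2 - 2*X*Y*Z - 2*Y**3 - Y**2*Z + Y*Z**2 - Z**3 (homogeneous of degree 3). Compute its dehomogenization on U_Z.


f(x, y) = -2*x**3 + 3*x**2 - x*y**2 - 2*x*y - 2*y**3 - y**2 + y - 1

On U_Z we set Z = 1. Each monomial c·X^i·Y^j·Z^k in F becomes c·x^i·y^j·1^k = c·x^i·y^j.
Substituting Z = 1: F(X, Y, 1) = -2*x**3 + 3*x**2 - x*y**2 - 2*x*y - 2*y**3 - y**2 + y - 1.
Note: deg(f) ≤ deg(F) = 3; strict inequality happens when F is divisible by Z (lost terms).


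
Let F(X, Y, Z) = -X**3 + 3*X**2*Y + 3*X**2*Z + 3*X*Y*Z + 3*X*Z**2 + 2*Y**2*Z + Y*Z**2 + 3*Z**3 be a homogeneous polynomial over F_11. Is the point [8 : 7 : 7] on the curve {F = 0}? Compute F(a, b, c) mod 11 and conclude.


F(8,7,7) ≡ 8 (mod 11); P is NOT on the curve.

Evaluate F(8, 7, 7) term-by-term (mod 11).
  -X**3 ↦ -1·512·1·1 = -512
  3*X**2*Y ↦ 3·64·7·1 = 1344
  3*X**2*Z ↦ 3·64·1·7 = 1344
  3*X*Y*Z ↦ 3·8·7·7 = 1176
  3*X*Z**2 ↦ 3·8·1·49 = 1176
  2*Y**2*Z ↦ 2·1·49·7 = 686
  Y*Z**2 ↦ 1·1·7·49 = 343
  3*Z**3 ↦ 3·1·1·343 = 1029
Sum: F(8, 7, 7) = (-512) + (1344) + (1344) + (1176) + (1176) + (686) + (343) + (1029) = 6586.
Reducing mod 11: 6586 ≡ 8 (mod 11).
Since F(a, b, c) ≡ 8 ≠ 0 (mod 11), P does NOT lie on the curve.


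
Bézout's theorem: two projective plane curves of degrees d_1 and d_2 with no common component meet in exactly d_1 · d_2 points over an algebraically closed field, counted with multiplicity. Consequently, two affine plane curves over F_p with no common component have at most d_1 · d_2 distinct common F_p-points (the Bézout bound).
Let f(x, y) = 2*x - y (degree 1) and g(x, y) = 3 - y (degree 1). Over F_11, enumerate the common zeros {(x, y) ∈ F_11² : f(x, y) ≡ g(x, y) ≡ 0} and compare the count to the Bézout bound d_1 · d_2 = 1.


Common zeros: {(7, 3)}; count = 1; Bézout bound = 1.

deg(f) = 1, deg(g) = 1, so Bézout bound = 1.
Scan x ∈ F_11. For each x, list the y ∈ F_11 with f(x, y) ≡ 0 and those with g(x, y) ≡ 0 (mod 11); the common zeros in that column are the intersection.
  x = 0: f ≡ 0 at y ∈ {0}; g ≡ 0 at y ∈ {3}; common: ∅.
  x = 1: f ≡ 0 at y ∈ {2}; g ≡ 0 at y ∈ {3}; common: ∅.
  x = 2: f ≡ 0 at y ∈ {4}; g ≡ 0 at y ∈ {3}; common: ∅.
  x = 3: f ≡ 0 at y ∈ {6}; g ≡ 0 at y ∈ {3}; common: ∅.
  x = 4: f ≡ 0 at y ∈ {8}; g ≡ 0 at y ∈ {3}; common: ∅.
  x = 5: f ≡ 0 at y ∈ {10}; g ≡ 0 at y ∈ {3}; common: ∅.
  x = 6: f ≡ 0 at y ∈ {1}; g ≡ 0 at y ∈ {3}; common: ∅.
  x = 7: f ≡ 0 at y ∈ {3}; g ≡ 0 at y ∈ {3}; common: {3}.
  x = 8: f ≡ 0 at y ∈ {5}; g ≡ 0 at y ∈ {3}; common: ∅.
  x = 9: f ≡ 0 at y ∈ {7}; g ≡ 0 at y ∈ {3}; common: ∅.
  x = 10: f ≡ 0 at y ∈ {9}; g ≡ 0 at y ∈ {3}; common: ∅.
Collecting: common zeros = {(7, 3)}, so the count is 1.
Comparison with the Bézout bound: 1 ≤ 1 = deg(f)·deg(g), as expected for curves with no common component (the bound is attained).


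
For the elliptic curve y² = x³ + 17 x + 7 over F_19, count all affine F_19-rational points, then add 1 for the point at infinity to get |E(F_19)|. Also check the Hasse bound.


Affine points = {(0, 8), (0, 11), (1, 5), (1, 14), (2, 7), (2, 12), (3, 3), (3, 16), (4, 5), (4, 14), (8, 3), (8, 16), (11, 9), (11, 10), (12, 1), (12, 18), (14, 5), (14, 14), (16, 9), (16, 10)}; affine count = 20; |E(F_19)| = 21.

Discriminant check: Δ ∝ 4a³ + 27b² = 4·17³ + 27·7² = 4·4913 + 27·49 ≡ 18 (mod 19). Nonzero ⇒ E is nonsingular.
For each x ∈ F_19, compute rhs = x³ + 17·x + 7 mod 19, then count y ∈ F_19 with y² ≡ rhs.
  x = 0: rhs = 7, matching y values: 8, 11 (2 points).
  x = 1: rhs = 6, matching y values: 5, 14 (2 points).
  x = 2: rhs = 11, matching y values: 7, 12 (2 points).
  x = 3: rhs = 9, matching y values: 3, 16 (2 points).
  x = 4: rhs = 6, matching y values: 5, 14 (2 points).
  x = 5: rhs = 8, matching y values: none (0 points).
  x = 6: rhs = 2, matching y values: none (0 points).
  x = 7: rhs = 13, matching y values: none (0 points).
  x = 8: rhs = 9, matching y values: 3, 16 (2 points).
  x = 9: rhs = 15, matching y values: none (0 points).
  x = 10: rhs = 18, matching y values: none (0 points).
  x = 11: rhs = 5, matching y values: 9, 10 (2 points).
  x = 12: rhs = 1, matching y values: 1, 18 (2 points).
  x = 13: rhs = 12, matching y values: none (0 points).
  x = 14: rhs = 6, matching y values: 5, 14 (2 points).
  x = 15: rhs = 8, matching y values: none (0 points).
  x = 16: rhs = 5, matching y values: 9, 10 (2 points).
  x = 17: rhs = 3, matching y values: none (0 points).
  x = 18: rhs = 8, matching y values: none (0 points).
Total affine count: 20.
Full point count |E(F_19)| = 20 + 1 = 21.
Hasse bound: |21 − (19+1)| = |1| = 1 ≤ 2√19 ≈ 8.7178 ✓.


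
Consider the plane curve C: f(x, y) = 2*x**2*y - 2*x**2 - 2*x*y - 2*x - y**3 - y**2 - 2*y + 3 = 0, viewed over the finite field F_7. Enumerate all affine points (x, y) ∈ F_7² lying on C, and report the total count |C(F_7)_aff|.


Affine F_7-points: {(1, 5), (3, 0), (4, 3), (4, 5), (5, 1), (5, 2), (5, 3)}; count = 7.

For each of the 49 pairs (x, y) ∈ F_7², evaluate f(x, y) mod 7. Record the zeros.
  x = 0: [0↦3, 1↦6, 2↦1, 3↦3, 4↦6, 5↦4, 6↦5]  zeros at y ∈ ∅
  x = 1: [0↦6, 1↦2, 2↦4, 3↦6, 4↦2, 5↦0, 6↦1]  zeros at y ∈ {5}
  x = 2: [0↦5, 1↦5, 2↦4, 3↦3, 4↦3, 5↦5, 6↦3]  zeros at y ∈ ∅
  x = 3: [0↦0, 1↦1, 2↦1, 3↦1, 4↦2, 5↦5, 6↦4]  zeros at y ∈ {0}
  x = 4: [0↦5, 1↦4, 2↦2, 3↦0, 4↦6, 5↦0, 6↦4]  zeros at y ∈ {3, 5}
  x = 5: [0↦6, 1↦0, 2↦0, 3↦0, 4↦1, 5↦4, 6↦3]  zeros at y ∈ {1, 2, 3}
  x = 6: [0↦3, 1↦3, 2↦2, 3↦1, 4↦1, 5↦3, 6↦1]  zeros at y ∈ ∅
Collecting zeros: affine points = {(1, 5), (3, 0), (4, 3), (4, 5), (5, 1), (5, 2), (5, 3)}.
Total count |C(F_7)_aff| = 7.


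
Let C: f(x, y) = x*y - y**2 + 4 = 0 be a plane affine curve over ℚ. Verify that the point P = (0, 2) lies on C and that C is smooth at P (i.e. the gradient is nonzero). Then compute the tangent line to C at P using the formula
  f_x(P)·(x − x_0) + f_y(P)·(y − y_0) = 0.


Tangent line at P: 2*x - 4*y + 8 = 0.

Step 1: f(0, 2) = 0, so P lies on C.
Step 2: partial derivatives
  f_x(x, y) = y, f_y(x, y) = x - 2*y.
  f_x(P) = 2, f_y(P) = -4 (gradient nonzero, so P is smooth).
Step 3: tangent line at P: 2·(x − 0) + -4·(y − 2) = 0.
Expanding: 2*x - 4*y + 8 = 0.


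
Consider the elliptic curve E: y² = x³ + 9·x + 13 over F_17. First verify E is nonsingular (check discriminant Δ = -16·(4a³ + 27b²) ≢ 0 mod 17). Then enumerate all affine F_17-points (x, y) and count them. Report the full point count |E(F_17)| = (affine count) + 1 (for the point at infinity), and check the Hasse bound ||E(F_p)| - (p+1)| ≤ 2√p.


Affine points = {(0, 8), (0, 9), (3, 4), (3, 13), (5, 8), (5, 9), (8, 6), (8, 11), (10, 7), (10, 10), (11, 7), (11, 10), (12, 8), (12, 9), (13, 7), (13, 10), (15, 2), (15, 15)}; affine count = 18; |E(F_17)| = 19.

Discriminant check: Δ ∝ 4a³ + 27b² = 4·9³ + 27·13² = 4·729 + 27·169 ≡ 16 (mod 17). Nonzero ⇒ E is nonsingular.
For each x ∈ F_17, compute rhs = x³ + 9·x + 13 mod 17, then count y ∈ F_17 with y² ≡ rhs.
  x = 0: rhs = 13, matching y values: 8, 9 (2 points).
  x = 1: rhs = 6, matching y values: none (0 points).
  x = 2: rhs = 5, matching y values: none (0 points).
  x = 3: rhs = 16, matching y values: 4, 13 (2 points).
  x = 4: rhs = 11, matching y values: none (0 points).
  x = 5: rhs = 13, matching y values: 8, 9 (2 points).
  x = 6: rhs = 11, matching y values: none (0 points).
  x = 7: rhs = 11, matching y values: none (0 points).
  x = 8: rhs = 2, matching y values: 6, 11 (2 points).
  x = 9: rhs = 7, matching y values: none (0 points).
  x = 10: rhs = 15, matching y values: 7, 10 (2 points).
  x = 11: rhs = 15, matching y values: 7, 10 (2 points).
  x = 12: rhs = 13, matching y values: 8, 9 (2 points).
  x = 13: rhs = 15, matching y values: 7, 10 (2 points).
  x = 14: rhs = 10, matching y values: none (0 points).
  x = 15: rhs = 4, matching y values: 2, 15 (2 points).
  x = 16: rhs = 3, matching y values: none (0 points).
Total affine count: 18.
Full point count |E(F_17)| = 18 + 1 = 19.
Hasse bound: |19 − (17+1)| = |1| = 1 ≤ 2√17 ≈ 8.2462 ✓.


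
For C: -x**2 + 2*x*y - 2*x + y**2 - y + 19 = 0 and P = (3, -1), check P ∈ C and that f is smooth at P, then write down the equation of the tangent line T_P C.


Tangent line at P: -10*x + 3*y + 33 = 0.

Step 1: f(3, -1) = 0, so P lies on C.
Step 2: partial derivatives
  f_x(x, y) = -2*x + 2*y - 2, f_y(x, y) = 2*x + 2*y - 1.
  f_x(P) = -10, f_y(P) = 3 (gradient nonzero, so P is smooth).
Step 3: tangent line at P: -10·(x − 3) + 3·(y − -1) = 0.
Expanding: -10*x + 3*y + 33 = 0.


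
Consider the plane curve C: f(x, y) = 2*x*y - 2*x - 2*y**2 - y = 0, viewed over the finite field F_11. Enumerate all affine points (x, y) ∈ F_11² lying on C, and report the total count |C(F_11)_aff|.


Affine F_11-points: {(0, 0), (0, 5), (5, 2), (5, 8), (6, 4), (6, 7), (8, 3), (8, 10), (10, 6), (10, 9)}; count = 10.

For each of the 121 pairs (x, y) ∈ F_11², evaluate f(x, y) mod 11. Record the zeros.
  x = 0: [0↦0, 1↦8, 2↦1, 3↦1, 4↦8, 5↦0, 6↦10, 7↦5, 8↦7, 9↦5, 10↦10]  zeros at y ∈ {0, 5}
  x = 1: [0↦9, 1↦8, 2↦3, 3↦5, 4↦3, 5↦8, 6↦9, 7↦6, 8↦10, 9↦10, 10↦6]  zeros at y ∈ ∅
  x = 2: [0↦7, 1↦8, 2↦5, 3↦9, 4↦9, 5↦5, 6↦8, 7↦7, 8↦2, 9↦4, 10↦2]  zeros at y ∈ ∅
  x = 3: [0↦5, 1↦8, 2↦7, 3↦2, 4↦4, 5↦2, 6↦7, 7↦8, 8↦5, 9↦9, 10↦9]  zeros at y ∈ ∅
  x = 4: [0↦3, 1↦8, 2↦9, 3↦6, 4↦10, 5↦10, 6↦6, 7↦9, 8↦8, 9↦3, 10↦5]  zeros at y ∈ ∅
  x = 5: [0↦1, 1↦8, 2↦0, 3↦10, 4↦5, 5↦7, 6↦5, 7↦10, 8↦0, 9↦8, 10↦1]  zeros at y ∈ {2, 8}
  x = 6: [0↦10, 1↦8, 2↦2, 3↦3, 4↦0, 5↦4, 6↦4, 7↦0, 8↦3, 9↦2, 10↦8]  zeros at y ∈ {4, 7}
  x = 7: [0↦8, 1↦8, 2↦4, 3↦7, 4↦6, 5↦1, 6↦3, 7↦1, 8↦6, 9↦7, 10↦4]  zeros at y ∈ ∅
  x = 8: [0↦6, 1↦8, 2↦6, 3↦0, 4↦1, 5↦9, 6↦2, 7↦2, 8↦9, 9↦1, 10↦0]  zeros at y ∈ {3, 10}
  x = 9: [0↦4, 1↦8, 2↦8, 3↦4, 4↦7, 5↦6, 6↦1, 7↦3, 8↦1, 9↦6, 10↦7]  zeros at y ∈ ∅
  x = 10: [0↦2, 1↦8, 2↦10, 3↦8, 4↦2, 5↦3, 6↦0, 7↦4, 8↦4, 9↦0, 10↦3]  zeros at y ∈ {6, 9}
Collecting zeros: affine points = {(0, 0), (0, 5), (5, 2), (5, 8), (6, 4), (6, 7), (8, 3), (8, 10), (10, 6), (10, 9)}.
Total count |C(F_11)_aff| = 10.


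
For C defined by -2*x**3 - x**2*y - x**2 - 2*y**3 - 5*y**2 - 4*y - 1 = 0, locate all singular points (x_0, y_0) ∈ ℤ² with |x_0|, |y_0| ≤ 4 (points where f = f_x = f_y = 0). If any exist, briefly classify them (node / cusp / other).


Singular points: {(0, -1)}; classification: cusp.

Compute partial derivatives:
  f_x = -6*x**2 - 2*x*y - 2*x.
  f_y = -x**2 - 6*y**2 - 10*y - 4.
Scan x_0 ∈ {−4, ..., 4}. For each x_0, f_y(x_0, y) is a polynomial in y; find its integer roots y ∈ {−4, ..., 4}, then test f_x and f at those candidates.
  x = -4: f_y(-4, y) = -6*y**2 - 10*y - 20; no integer root y with |y| ≤ 4.
  x = -3: f_y(-3, y) = -6*y**2 - 10*y - 13; no integer root y with |y| ≤ 4.
  x = -2: f_y(-2, y) = -6*y**2 - 10*y - 8; no integer root y with |y| ≤ 4.
  x = -1: f_y(-1, y) = -6*y**2 - 10*y - 5; no integer root y with |y| ≤ 4.
  x = 0: f_y(0, y) = -6*y**2 - 10*y - 4; vanishes at y ∈ {-1}. (0, -1): f_x = 0, f = 0 — SINGULAR.
  x = 1: f_y(1, y) = -6*y**2 - 10*y - 5; no integer root y with |y| ≤ 4.
  x = 2: f_y(2, y) = -6*y**2 - 10*y - 8; no integer root y with |y| ≤ 4.
  x = 3: f_y(3, y) = -6*y**2 - 10*y - 13; no integer root y with |y| ≤ 4.
  x = 4: f_y(4, y) = -6*y**2 - 10*y - 20; no integer root y with |y| ≤ 4.
Only singular point on the grid: (0, -1).
Classify: substitute x = 0 + u, y = -1 + v and expand: f = -2*u**3 - u**2*v - 2*v**3 + v**2.
No constant or linear terms (consistent with a singular point). Quadratic part: v**2. Cubic part: -2*u**3 - u**2*v - 2*v**3.
The quadratic part v**2 is a perfect square, so there is a single (double) tangent line v = 0, i.e. y = -1. Restricting the cubic part to that line (v = 0) leaves -2*u**3 ≠ 0, so f is not divisible by v and the branch is v² ≈ 2*u**3 to lowest order — this is a cusp.
Classification: cusp.


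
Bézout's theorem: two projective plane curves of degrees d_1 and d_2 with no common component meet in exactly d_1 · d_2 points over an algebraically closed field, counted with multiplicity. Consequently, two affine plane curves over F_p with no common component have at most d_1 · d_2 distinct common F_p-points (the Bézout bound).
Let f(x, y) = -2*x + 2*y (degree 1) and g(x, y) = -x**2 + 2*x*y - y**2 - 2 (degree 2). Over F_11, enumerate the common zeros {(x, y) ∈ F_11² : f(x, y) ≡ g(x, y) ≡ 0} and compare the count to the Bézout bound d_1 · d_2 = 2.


Common zeros: ∅; count = 0; Bézout bound = 2.

deg(f) = 1, deg(g) = 2, so Bézout bound = 2.
Scan x ∈ F_11. For each x, list the y ∈ F_11 with f(x, y) ≡ 0 and those with g(x, y) ≡ 0 (mod 11); the common zeros in that column are the intersection.
  x = 0: f ≡ 0 at y ∈ {0}; g ≡ 0 at y ∈ {3, 8}; common: ∅.
  x = 1: f ≡ 0 at y ∈ {1}; g ≡ 0 at y ∈ {4, 9}; common: ∅.
  x = 2: f ≡ 0 at y ∈ {2}; g ≡ 0 at y ∈ {5, 10}; common: ∅.
  x = 3: f ≡ 0 at y ∈ {3}; g ≡ 0 at y ∈ {0, 6}; common: ∅.
  x = 4: f ≡ 0 at y ∈ {4}; g ≡ 0 at y ∈ {1, 7}; common: ∅.
  x = 5: f ≡ 0 at y ∈ {5}; g ≡ 0 at y ∈ {2, 8}; common: ∅.
  x = 6: f ≡ 0 at y ∈ {6}; g ≡ 0 at y ∈ {3, 9}; common: ∅.
  x = 7: f ≡ 0 at y ∈ {7}; g ≡ 0 at y ∈ {4, 10}; common: ∅.
  x = 8: f ≡ 0 at y ∈ {8}; g ≡ 0 at y ∈ {0, 5}; common: ∅.
  x = 9: f ≡ 0 at y ∈ {9}; g ≡ 0 at y ∈ {1, 6}; common: ∅.
  x = 10: f ≡ 0 at y ∈ {10}; g ≡ 0 at y ∈ {2, 7}; common: ∅.
Collecting: common zeros = ∅, so the count is 0.
Comparison with the Bézout bound: 0 ≤ 2 = deg(f)·deg(g), as expected for curves with no common component (the affine F_11-count falls short of the bound because intersections may lie at infinity, over extension fields, or carry multiplicity).


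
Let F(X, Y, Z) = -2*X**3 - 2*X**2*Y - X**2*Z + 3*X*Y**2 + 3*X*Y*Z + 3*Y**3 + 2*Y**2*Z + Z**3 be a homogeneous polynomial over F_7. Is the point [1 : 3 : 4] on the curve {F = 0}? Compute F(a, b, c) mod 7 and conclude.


F(1,3,4) ≡ 2 (mod 7); P is NOT on the curve.

Evaluate F(1, 3, 4) term-by-term (mod 7).
  -2*X**3 ↦ -2·1·1·1 = -2
  -2*X**2*Y ↦ -2·1·3·1 = -6
  -X**2*Z ↦ -1·1·1·4 = -4
  3*X*Y**2 ↦ 3·1·9·1 = 27
  3*X*Y*Z ↦ 3·1·3·4 = 36
  3*Y**3 ↦ 3·1·27·1 = 81
  2*Y**2*Z ↦ 2·1·9·4 = 72
  Z**3 ↦ 1·1·1·64 = 64
Sum: F(1, 3, 4) = (-2) + (-6) + (-4) + (27) + (36) + (81) + (72) + (64) = 268.
Reducing mod 7: 268 ≡ 2 (mod 7).
Since F(a, b, c) ≡ 2 ≠ 0 (mod 7), P does NOT lie on the curve.


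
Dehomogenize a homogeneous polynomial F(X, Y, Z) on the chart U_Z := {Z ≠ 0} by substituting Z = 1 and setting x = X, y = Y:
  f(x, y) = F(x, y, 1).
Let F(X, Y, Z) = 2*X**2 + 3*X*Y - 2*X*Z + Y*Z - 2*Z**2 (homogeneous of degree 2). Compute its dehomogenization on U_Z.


f(x, y) = 2*x**2 + 3*x*y - 2*x + y - 2

On U_Z we set Z = 1. Each monomial c·X^i·Y^j·Z^k in F becomes c·x^i·y^j·1^k = c·x^i·y^j.
Substituting Z = 1: F(X, Y, 1) = 2*x**2 + 3*x*y - 2*x + y - 2.
Note: deg(f) ≤ deg(F) = 2; strict inequality happens when F is divisible by Z (lost terms).


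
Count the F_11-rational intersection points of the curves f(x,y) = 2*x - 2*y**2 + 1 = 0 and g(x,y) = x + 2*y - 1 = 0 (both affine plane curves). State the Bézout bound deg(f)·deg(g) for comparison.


Common zeros: ∅; count = 0; Bézout bound = 2.

deg(f) = 2, deg(g) = 1, so Bézout bound = 2.
Scan x ∈ F_11. For each x, list the y ∈ F_11 with f(x, y) ≡ 0 and those with g(x, y) ≡ 0 (mod 11); the common zeros in that column are the intersection.
  x = 0: f ≡ 0 at y ∈ ∅; g ≡ 0 at y ∈ {6}; common: ∅.
  x = 1: f ≡ 0 at y ∈ ∅; g ≡ 0 at y ∈ {0}; common: ∅.
  x = 2: f ≡ 0 at y ∈ ∅; g ≡ 0 at y ∈ {5}; common: ∅.
  x = 3: f ≡ 0 at y ∈ {3, 8}; g ≡ 0 at y ∈ {10}; common: ∅.
  x = 4: f ≡ 0 at y ∈ ∅; g ≡ 0 at y ∈ {4}; common: ∅.
  x = 5: f ≡ 0 at y ∈ {0}; g ≡ 0 at y ∈ {9}; common: ∅.
  x = 6: f ≡ 0 at y ∈ {1, 10}; g ≡ 0 at y ∈ {3}; common: ∅.
  x = 7: f ≡ 0 at y ∈ ∅; g ≡ 0 at y ∈ {8}; common: ∅.
  x = 8: f ≡ 0 at y ∈ {5, 6}; g ≡ 0 at y ∈ {2}; common: ∅.
  x = 9: f ≡ 0 at y ∈ {2, 9}; g ≡ 0 at y ∈ {7}; common: ∅.
  x = 10: f ≡ 0 at y ∈ {4, 7}; g ≡ 0 at y ∈ {1}; common: ∅.
Collecting: common zeros = ∅, so the count is 0.
Comparison with the Bézout bound: 0 ≤ 2 = deg(f)·deg(g), as expected for curves with no common component (the affine F_11-count falls short of the bound because intersections may lie at infinity, over extension fields, or carry multiplicity).


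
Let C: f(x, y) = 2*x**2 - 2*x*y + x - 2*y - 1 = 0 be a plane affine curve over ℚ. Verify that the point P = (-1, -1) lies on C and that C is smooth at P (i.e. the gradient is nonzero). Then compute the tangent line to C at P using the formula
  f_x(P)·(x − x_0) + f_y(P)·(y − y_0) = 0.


Tangent line at P: -x - 1 = 0.

Step 1: f(-1, -1) = 0, so P lies on C.
Step 2: partial derivatives
  f_x(x, y) = 4*x - 2*y + 1, f_y(x, y) = -2*x - 2.
  f_x(P) = -1, f_y(P) = 0 (gradient nonzero, so P is smooth).
Step 3: tangent line at P: -1·(x − -1) + 0·(y − -1) = 0.
Expanding: -x - 1 = 0.


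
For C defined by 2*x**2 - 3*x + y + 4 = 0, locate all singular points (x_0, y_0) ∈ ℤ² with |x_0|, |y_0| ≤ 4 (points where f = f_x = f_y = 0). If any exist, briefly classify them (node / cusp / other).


No singular points in the scanned grid; C is smooth there.

Compute partial derivatives:
  f_x = 4*x - 3.
  f_y = 1.
f_y = 1 is a nonzero constant, so f_y never vanishes: no point (x, y) can satisfy f = f_x = f_y = 0. In particular no (x, y) ∈ {−4, ..., 4}² is singular; the curve is smooth.


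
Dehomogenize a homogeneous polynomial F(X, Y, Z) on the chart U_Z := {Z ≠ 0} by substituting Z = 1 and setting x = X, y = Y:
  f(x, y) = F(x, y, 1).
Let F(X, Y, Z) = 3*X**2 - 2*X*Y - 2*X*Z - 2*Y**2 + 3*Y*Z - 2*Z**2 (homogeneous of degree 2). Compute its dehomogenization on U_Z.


f(x, y) = 3*x**2 - 2*x*y - 2*x - 2*y**2 + 3*y - 2

On U_Z we set Z = 1. Each monomial c·X^i·Y^j·Z^k in F becomes c·x^i·y^j·1^k = c·x^i·y^j.
Substituting Z = 1: F(X, Y, 1) = 3*x**2 - 2*x*y - 2*x - 2*y**2 + 3*y - 2.
Note: deg(f) ≤ deg(F) = 2; strict inequality happens when F is divisible by Z (lost terms).


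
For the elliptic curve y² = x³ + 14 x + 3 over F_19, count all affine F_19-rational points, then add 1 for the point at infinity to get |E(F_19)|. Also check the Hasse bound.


Affine points = {(2, 1), (2, 18), (4, 3), (4, 16), (7, 8), (7, 11), (8, 0), (11, 5), (11, 14), (13, 8), (13, 11), (14, 6), (14, 13), (15, 4), (15, 15), (17, 9), (17, 10), (18, 8), (18, 11)}; affine count = 19; |E(F_19)| = 20.

Discriminant check: Δ ∝ 4a³ + 27b² = 4·14³ + 27·3² = 4·2744 + 27·9 ≡ 9 (mod 19). Nonzero ⇒ E is nonsingular.
For each x ∈ F_19, compute rhs = x³ + 14·x + 3 mod 19, then count y ∈ F_19 with y² ≡ rhs.
  x = 0: rhs = 3, matching y values: none (0 points).
  x = 1: rhs = 18, matching y values: none (0 points).
  x = 2: rhs = 1, matching y values: 1, 18 (2 points).
  x = 3: rhs = 15, matching y values: none (0 points).
  x = 4: rhs = 9, matching y values: 3, 16 (2 points).
  x = 5: rhs = 8, matching y values: none (0 points).
  x = 6: rhs = 18, matching y values: none (0 points).
  x = 7: rhs = 7, matching y values: 8, 11 (2 points).
  x = 8: rhs = 0, matching y values: 0 (1 points).
  x = 9: rhs = 3, matching y values: none (0 points).
  x = 10: rhs = 3, matching y values: none (0 points).
  x = 11: rhs = 6, matching y values: 5, 14 (2 points).
  x = 12: rhs = 18, matching y values: none (0 points).
  x = 13: rhs = 7, matching y values: 8, 11 (2 points).
  x = 14: rhs = 17, matching y values: 6, 13 (2 points).
  x = 15: rhs = 16, matching y values: 4, 15 (2 points).
  x = 16: rhs = 10, matching y values: none (0 points).
  x = 17: rhs = 5, matching y values: 9, 10 (2 points).
  x = 18: rhs = 7, matching y values: 8, 11 (2 points).
Total affine count: 19.
Full point count |E(F_19)| = 19 + 1 = 20.
Hasse bound: |20 − (19+1)| = |0| = 0 ≤ 2√19 ≈ 8.7178 ✓.


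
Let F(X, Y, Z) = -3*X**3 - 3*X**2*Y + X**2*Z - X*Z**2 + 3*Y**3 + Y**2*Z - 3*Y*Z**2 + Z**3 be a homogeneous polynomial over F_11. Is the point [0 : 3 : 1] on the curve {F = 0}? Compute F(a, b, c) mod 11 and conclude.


F(0,3,1) ≡ 5 (mod 11); P is NOT on the curve.

Evaluate F(0, 3, 1) term-by-term (mod 11).
  -3*X**3 ↦ -3·0·1·1 = 0
  -3*X**2*Y ↦ -3·0·3·1 = 0
  X**2*Z ↦ 1·0·1·1 = 0
  -X*Z**2 ↦ -1·0·1·1 = 0
  3*Y**3 ↦ 3·1·27·1 = 81
  Y**2*Z ↦ 1·1·9·1 = 9
  -3*Y*Z**2 ↦ -3·1·3·1 = -9
  Z**3 ↦ 1·1·1·1 = 1
Sum: F(0, 3, 1) = (0) + (0) + (0) + (0) + (81) + (9) + (-9) + (1) = 82.
Reducing mod 11: 82 ≡ 5 (mod 11).
Since F(a, b, c) ≡ 5 ≠ 0 (mod 11), P does NOT lie on the curve.


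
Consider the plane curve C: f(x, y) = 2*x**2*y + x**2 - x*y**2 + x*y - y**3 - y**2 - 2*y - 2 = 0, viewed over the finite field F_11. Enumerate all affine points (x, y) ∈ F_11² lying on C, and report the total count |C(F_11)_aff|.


Affine F_11-points: {(0, 3), (0, 8), (0, 10), (2, 8), (4, 3), (4, 5), (4, 9), (5, 9), (6, 6), (7, 7), (8, 2), (9, 6), (9, 7), (9, 10), (10, 2)}; count = 15.

For each of the 121 pairs (x, y) ∈ F_11², evaluate f(x, y) mod 11. Record the zeros.
  x = 0: [0↦9, 1↦5, 2↦4, 3↦0, 4↦9, 5↦3, 6↦9, 7↦10, 8↦0, 9↦6, 10↦0]  zeros at y ∈ {3, 8, 10}
  x = 1: [0↦10, 1↦8, 2↦7, 3↦1, 4↦6, 5↦5, 6↦3, 7↦5, 8↦5, 9↦8, 10↦8]  zeros at y ∈ ∅
  x = 2: [0↦2, 1↦6, 2↦9, 3↦5, 4↦10, 5↦7, 6↦1, 7↦8, 8↦0, 9↦4, 10↦3]  zeros at y ∈ {8}
  x = 3: [0↦7, 1↦10, 2↦10, 3↦1, 4↦10, 5↦9, 6↦3, 7↦8, 8↦7, 9↦5, 10↦7]  zeros at y ∈ ∅
  x = 4: [0↦3, 1↦9, 2↦10, 3↦0, 4↦6, 5↦0, 6↦9, 7↦5, 8↦4, 9↦0, 10↦9]  zeros at y ∈ {3, 5, 9}
  x = 5: [0↦1, 1↦3, 2↦9, 3↦2, 4↦9, 5↦2, 6↦8, 7↦10, 8↦2, 9↦0, 10↦9]  zeros at y ∈ {9}
  x = 6: [0↦1, 1↦3, 2↦7, 3↦7, 4↦8, 5↦4, 6↦0, 7↦1, 8↦1, 9↦5, 10↦7]  zeros at y ∈ {6}
  x = 7: [0↦3, 1↦9, 2↦4, 3↦4, 4↦3, 5↦6, 6↦7, 7↦0, 8↦1, 9↦4, 10↦3]  zeros at y ∈ {7}
  x = 8: [0↦7, 1↦10, 2↦0, 3↦4, 4↦5, 5↦8, 6↦7, 7↦7, 8↦2, 9↦8, 10↦8]  zeros at y ∈ {2}
  x = 9: [0↦2, 1↦6, 2↦6, 3↦7, 4↦3, 5↦10, 6↦0, 7↦0, 8↦4, 9↦6, 10↦0]  zeros at y ∈ {6, 7, 10}
  x = 10: [0↦10, 1↦8, 2↦0, 3↦2, 4↦8, 5↦1, 6↦8, 7↦1, 8↦7, 9↦9, 10↦1]  zeros at y ∈ {2}
Collecting zeros: affine points = {(0, 3), (0, 8), (0, 10), (2, 8), (4, 3), (4, 5), (4, 9), (5, 9), (6, 6), (7, 7), (8, 2), (9, 6), (9, 7), (9, 10), (10, 2)}.
Total count |C(F_11)_aff| = 15.


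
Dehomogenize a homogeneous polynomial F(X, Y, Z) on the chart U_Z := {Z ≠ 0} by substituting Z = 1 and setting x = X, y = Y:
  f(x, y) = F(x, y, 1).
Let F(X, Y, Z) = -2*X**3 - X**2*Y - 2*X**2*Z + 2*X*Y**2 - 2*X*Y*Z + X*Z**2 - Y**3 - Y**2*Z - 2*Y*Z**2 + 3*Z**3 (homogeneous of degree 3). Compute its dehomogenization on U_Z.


f(x, y) = -2*x**3 - x**2*y - 2*x**2 + 2*x*y**2 - 2*x*y + x - y**3 - y**2 - 2*y + 3

On U_Z we set Z = 1. Each monomial c·X^i·Y^j·Z^k in F becomes c·x^i·y^j·1^k = c·x^i·y^j.
Substituting Z = 1: F(X, Y, 1) = -2*x**3 - x**2*y - 2*x**2 + 2*x*y**2 - 2*x*y + x - y**3 - y**2 - 2*y + 3.
Note: deg(f) ≤ deg(F) = 3; strict inequality happens when F is divisible by Z (lost terms).


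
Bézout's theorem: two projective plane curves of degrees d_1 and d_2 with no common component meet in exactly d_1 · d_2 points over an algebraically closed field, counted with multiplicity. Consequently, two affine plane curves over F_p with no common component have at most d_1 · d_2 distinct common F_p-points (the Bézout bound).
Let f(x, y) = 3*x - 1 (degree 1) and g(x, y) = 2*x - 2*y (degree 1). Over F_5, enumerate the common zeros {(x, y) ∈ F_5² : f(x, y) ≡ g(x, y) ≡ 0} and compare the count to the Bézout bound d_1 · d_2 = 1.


Common zeros: {(2, 2)}; count = 1; Bézout bound = 1.

deg(f) = 1, deg(g) = 1, so Bézout bound = 1.
Scan x ∈ F_5. For each x, list the y ∈ F_5 with f(x, y) ≡ 0 and those with g(x, y) ≡ 0 (mod 5); the common zeros in that column are the intersection.
  x = 0: f ≡ 0 at y ∈ ∅; g ≡ 0 at y ∈ {0}; common: ∅.
  x = 1: f ≡ 0 at y ∈ ∅; g ≡ 0 at y ∈ {1}; common: ∅.
  x = 2: f ≡ 0 at y ∈ {0, 1, 2, 3, 4}; g ≡ 0 at y ∈ {2}; common: {2}.
  x = 3: f ≡ 0 at y ∈ ∅; g ≡ 0 at y ∈ {3}; common: ∅.
  x = 4: f ≡ 0 at y ∈ ∅; g ≡ 0 at y ∈ {4}; common: ∅.
Collecting: common zeros = {(2, 2)}, so the count is 1.
Comparison with the Bézout bound: 1 ≤ 1 = deg(f)·deg(g), as expected for curves with no common component (the bound is attained).


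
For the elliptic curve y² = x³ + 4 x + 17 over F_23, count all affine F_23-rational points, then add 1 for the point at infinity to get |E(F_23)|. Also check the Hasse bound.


Affine points = {(5, 1), (5, 22), (6, 2), (6, 21), (8, 3), (8, 20), (9, 0), (11, 9), (11, 14), (13, 9), (13, 14), (15, 5), (15, 18), (19, 11), (19, 12), (20, 1), (20, 22), (21, 1), (21, 22), (22, 9), (22, 14)}; affine count = 21; |E(F_23)| = 22.

Discriminant check: Δ ∝ 4a³ + 27b² = 4·4³ + 27·17² = 4·64 + 27·289 ≡ 9 (mod 23). Nonzero ⇒ E is nonsingular.
For each x ∈ F_23, compute rhs = x³ + 4·x + 17 mod 23, then count y ∈ F_23 with y² ≡ rhs.
  x = 0: rhs = 17, matching y values: none (0 points).
  x = 1: rhs = 22, matching y values: none (0 points).
  x = 2: rhs = 10, matching y values: none (0 points).
  x = 3: rhs = 10, matching y values: none (0 points).
  x = 4: rhs = 5, matching y values: none (0 points).
  x = 5: rhs = 1, matching y values: 1, 22 (2 points).
  x = 6: rhs = 4, matching y values: 2, 21 (2 points).
  x = 7: rhs = 20, matching y values: none (0 points).
  x = 8: rhs = 9, matching y values: 3, 20 (2 points).
  x = 9: rhs = 0, matching y values: 0 (1 points).
  x = 10: rhs = 22, matching y values: none (0 points).
  x = 11: rhs = 12, matching y values: 9, 14 (2 points).
  x = 12: rhs = 22, matching y values: none (0 points).
  x = 13: rhs = 12, matching y values: 9, 14 (2 points).
  x = 14: rhs = 11, matching y values: none (0 points).
  x = 15: rhs = 2, matching y values: 5, 18 (2 points).
  x = 16: rhs = 14, matching y values: none (0 points).
  x = 17: rhs = 7, matching y values: none (0 points).
  x = 18: rhs = 10, matching y values: none (0 points).
  x = 19: rhs = 6, matching y values: 11, 12 (2 points).
  x = 20: rhs = 1, matching y values: 1, 22 (2 points).
  x = 21: rhs = 1, matching y values: 1, 22 (2 points).
  x = 22: rhs = 12, matching y values: 9, 14 (2 points).
Total affine count: 21.
Full point count |E(F_23)| = 21 + 1 = 22.
Hasse bound: |22 − (23+1)| = |-2| = 2 ≤ 2√23 ≈ 9.5917 ✓.


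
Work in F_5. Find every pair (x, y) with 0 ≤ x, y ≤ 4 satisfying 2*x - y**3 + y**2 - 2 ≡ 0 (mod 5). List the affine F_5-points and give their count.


Affine F_5-points: {(0, 3), (0, 4), (1, 0), (1, 1), (3, 2)}; count = 5.

For each of the 25 pairs (x, y) ∈ F_5², evaluate f(x, y) mod 5. Record the zeros.
  x = 0: [0↦3, 1↦3, 2↦4, 3↦0, 4↦0]  zeros at y ∈ {3, 4}
  x = 1: [0↦0, 1↦0, 2↦1, 3↦2, 4↦2]  zeros at y ∈ {0, 1}
  x = 2: [0↦2, 1↦2, 2↦3, 3↦4, 4↦4]  zeros at y ∈ ∅
  x = 3: [0↦4, 1↦4, 2↦0, 3↦1, 4↦1]  zeros at y ∈ {2}
  x = 4: [0↦1, 1↦1, 2↦2, 3↦3, 4↦3]  zeros at y ∈ ∅
Collecting zeros: affine points = {(0, 3), (0, 4), (1, 0), (1, 1), (3, 2)}.
Total count |C(F_5)_aff| = 5.


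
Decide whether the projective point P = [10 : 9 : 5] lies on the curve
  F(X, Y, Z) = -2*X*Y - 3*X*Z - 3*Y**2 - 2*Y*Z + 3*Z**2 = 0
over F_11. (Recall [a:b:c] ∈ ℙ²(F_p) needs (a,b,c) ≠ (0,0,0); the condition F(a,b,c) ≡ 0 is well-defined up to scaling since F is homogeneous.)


F(10,9,5) ≡ 6 (mod 11); P is NOT on the curve.

Evaluate F(10, 9, 5) term-by-term (mod 11).
  -2*X*Y ↦ -2·10·9·1 = -180
  -3*X*Z ↦ -3·10·1·5 = -150
  -3*Y**2 ↦ -3·1·81·1 = -243
  -2*Y*Z ↦ -2·1·9·5 = -90
  3*Z**2 ↦ 3·1·1·25 = 75
Sum: F(10, 9, 5) = (-180) + (-150) + (-243) + (-90) + (75) = -588.
Reducing mod 11: -588 ≡ 6 (mod 11).
Since F(a, b, c) ≡ 6 ≠ 0 (mod 11), P does NOT lie on the curve.


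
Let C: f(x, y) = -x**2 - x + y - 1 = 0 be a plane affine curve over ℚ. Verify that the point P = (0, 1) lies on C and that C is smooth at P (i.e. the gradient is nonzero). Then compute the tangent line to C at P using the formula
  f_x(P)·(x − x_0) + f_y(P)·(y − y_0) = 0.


Tangent line at P: -x + y - 1 = 0.

Step 1: f(0, 1) = 0, so P lies on C.
Step 2: partial derivatives
  f_x(x, y) = -2*x - 1, f_y(x, y) = 1.
  f_x(P) = -1, f_y(P) = 1 (gradient nonzero, so P is smooth).
Step 3: tangent line at P: -1·(x − 0) + 1·(y − 1) = 0.
Expanding: -x + y - 1 = 0.


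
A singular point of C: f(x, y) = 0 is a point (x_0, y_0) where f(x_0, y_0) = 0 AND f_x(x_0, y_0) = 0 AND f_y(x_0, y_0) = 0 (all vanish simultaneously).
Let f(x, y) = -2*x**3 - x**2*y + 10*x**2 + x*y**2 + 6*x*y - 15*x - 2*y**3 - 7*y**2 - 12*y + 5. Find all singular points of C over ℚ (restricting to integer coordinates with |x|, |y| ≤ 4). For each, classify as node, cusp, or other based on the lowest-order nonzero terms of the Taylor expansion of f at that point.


Singular points: {(2, -1)}; classification: node.

Compute partial derivatives:
  f_x = -6*x**2 - 2*x*y + 20*x + y**2 + 6*y - 15.
  f_y = -x**2 + 2*x*y + 6*x - 6*y**2 - 14*y - 12.
Scan x_0 ∈ {−4, ..., 4}. For each x_0, f_y(x_0, y) is a polynomial in y; find its integer roots y ∈ {−4, ..., 4}, then test f_x and f at those candidates.
  x = -4: f_y(-4, y) = -6*y**2 - 22*y - 52; no integer root y with |y| ≤ 4.
  x = -3: f_y(-3, y) = -6*y**2 - 20*y - 39; no integer root y with |y| ≤ 4.
  x = -2: f_y(-2, y) = -6*y**2 - 18*y - 28; no integer root y with |y| ≤ 4.
  x = -1: f_y(-1, y) = -6*y**2 - 16*y - 19; no integer root y with |y| ≤ 4.
  x = 0: f_y(0, y) = -6*y**2 - 14*y - 12; no integer root y with |y| ≤ 4.
  x = 1: f_y(1, y) = -6*y**2 - 12*y - 7; no integer root y with |y| ≤ 4.
  x = 2: f_y(2, y) = -6*y**2 - 10*y - 4; vanishes at y ∈ {-1}. (2, -1): f_x = 0, f = 0 — SINGULAR.
  x = 3: f_y(3, y) = -6*y**2 - 8*y - 3; no integer root y with |y| ≤ 4.
  x = 4: f_y(4, y) = -6*y**2 - 6*y - 4; no integer root y with |y| ≤ 4.
Only singular point on the grid: (2, -1).
Classify: substitute x = 2 + u, y = -1 + v and expand: f = -2*u**3 - u**2*v - u**2 + u*v**2 - 2*v**3 + v**2.
No constant or linear terms (consistent with a singular point). Quadratic part: -u**2 + v**2. Cubic part: -2*u**3 - u**2*v + u*v**2 - 2*v**3.
The quadratic part v**2 - u**2 = (v − u)(v + u) splits into two distinct linear factors, so there are two distinct tangent lines y − -1 = ±(x − 2) — this is a node (ordinary double point).
Classification: node.


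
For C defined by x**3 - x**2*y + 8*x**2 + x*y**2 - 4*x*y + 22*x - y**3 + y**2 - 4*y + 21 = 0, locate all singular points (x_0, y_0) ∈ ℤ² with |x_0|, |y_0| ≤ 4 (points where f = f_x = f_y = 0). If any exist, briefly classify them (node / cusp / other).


Singular points: {(-3, -1)}; classification: cusp.

Compute partial derivatives:
  f_x = 3*x**2 - 2*x*y + 16*x + y**2 - 4*y + 22.
  f_y = -x**2 + 2*x*y - 4*x - 3*y**2 + 2*y - 4.
Scan x_0 ∈ {−4, ..., 4}. For each x_0, f_y(x_0, y) is a polynomial in y; find its integer roots y ∈ {−4, ..., 4}, then test f_x and f at those candidates.
  x = -4: f_y(-4, y) = -3*y**2 - 6*y - 4; no integer root y with |y| ≤ 4.
  x = -3: f_y(-3, y) = -3*y**2 - 4*y - 1; vanishes at y ∈ {-1}. (-3, -1): f_x = 0, f = 0 — SINGULAR.
  x = -2: f_y(-2, y) = -3*y**2 - 2*y; vanishes at y ∈ {0}. (-2, 0): f_x = 2 ≠ 0.
  x = -1: f_y(-1, y) = -3*y**2 - 1; no integer root y with |y| ≤ 4.
  x = 0: f_y(0, y) = -3*y**2 + 2*y - 4; no integer root y with |y| ≤ 4.
  x = 1: f_y(1, y) = -3*y**2 + 4*y - 9; no integer root y with |y| ≤ 4.
  x = 2: f_y(2, y) = -3*y**2 + 6*y - 16; no integer root y with |y| ≤ 4.
  x = 3: f_y(3, y) = -3*y**2 + 8*y - 25; no integer root y with |y| ≤ 4.
  x = 4: f_y(4, y) = -3*y**2 + 10*y - 36; no integer root y with |y| ≤ 4.
Only singular point on the grid: (-3, -1).
Classify: substitute x = -3 + u, y = -1 + v and expand: f = u**3 - u**2*v + u*v**2 - v**3 + v**2.
No constant or linear terms (consistent with a singular point). Quadratic part: v**2. Cubic part: u**3 - u**2*v + u*v**2 - v**3.
The quadratic part v**2 is a perfect square, so there is a single (double) tangent line v = 0, i.e. y = -1. Restricting the cubic part to that line (v = 0) leaves u**3 ≠ 0, so f is not divisible by v and the branch is v² ≈ -u**3 to lowest order — this is a cusp.
Classification: cusp.
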